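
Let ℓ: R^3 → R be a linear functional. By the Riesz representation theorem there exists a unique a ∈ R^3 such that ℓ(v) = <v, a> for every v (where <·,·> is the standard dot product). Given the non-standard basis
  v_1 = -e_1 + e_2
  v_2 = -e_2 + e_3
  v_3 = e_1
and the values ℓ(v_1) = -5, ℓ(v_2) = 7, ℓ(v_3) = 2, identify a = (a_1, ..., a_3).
a = (2, -3, 4)

Write a = (a_1, ..., a_3) in the standard basis. For each basis vector v_i, ℓ(v_i) = <v_i, a> is a linear equation in the a_j's. Collect the n equations into a matrix system V a = ℓ, where row i of V is v_i (expressed in the standard basis). Since V is invertible (lower-triangular with 1s on the diagonal, up to permutation), solve by back-substitution:
  V =
[[-1, 1, 0],
 [0, -1, 1],
 [1, 0, 0]]
  V a = (-5, 7, 2)
Solving gives a = (2, -3, 4).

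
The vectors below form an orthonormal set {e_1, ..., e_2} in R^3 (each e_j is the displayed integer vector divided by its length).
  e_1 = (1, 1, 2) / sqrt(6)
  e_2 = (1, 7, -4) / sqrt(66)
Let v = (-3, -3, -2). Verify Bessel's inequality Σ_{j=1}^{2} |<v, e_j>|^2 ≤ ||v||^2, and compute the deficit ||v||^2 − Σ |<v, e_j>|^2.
Σ |<v, e_j>|^2 = 226/11; ||v||^2 = 22; deficit = 16/11

Write each e_j = u_j / sqrt(<u_j, u_j>) where u_j is the displayed integer vector. Then <v, e_j> = <v, u_j> / sqrt(<u_j, u_j>), so |<v, e_j>|^2 = <v, u_j>^2 / <u_j, u_j>.
Coefficients: <v, e_1> = -10/sqrt(6), <v, e_2> = -16/sqrt(66).
Square and sum: Σ |<v, e_j>|^2 = 226/11.
Compute ||v||^2 = v·v = 22.
Deficit = 22 − 226/11 = 16/11 ≥ 0, confirming Bessel's inequality. (The deficit equals ||v − Σ <v,e_j> e_j||^2, the squared distance from v to span{e_j}.)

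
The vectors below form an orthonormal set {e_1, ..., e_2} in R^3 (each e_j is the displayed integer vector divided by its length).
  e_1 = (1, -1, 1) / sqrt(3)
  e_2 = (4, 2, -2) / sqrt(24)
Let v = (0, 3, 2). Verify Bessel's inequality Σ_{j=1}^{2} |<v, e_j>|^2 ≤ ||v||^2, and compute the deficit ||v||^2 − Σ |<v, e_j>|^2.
Σ |<v, e_j>|^2 = 1/2; ||v||^2 = 13; deficit = 25/2

Write each e_j = u_j / sqrt(<u_j, u_j>) where u_j is the displayed integer vector. Then <v, e_j> = <v, u_j> / sqrt(<u_j, u_j>), so |<v, e_j>|^2 = <v, u_j>^2 / <u_j, u_j>.
Coefficients: <v, e_1> = -1/sqrt(3), <v, e_2> = 2/sqrt(24).
Square and sum: Σ |<v, e_j>|^2 = 1/2.
Compute ||v||^2 = v·v = 13.
Deficit = 13 − 1/2 = 25/2 ≥ 0, confirming Bessel's inequality. (The deficit equals ||v − Σ <v,e_j> e_j||^2, the squared distance from v to span{e_j}.)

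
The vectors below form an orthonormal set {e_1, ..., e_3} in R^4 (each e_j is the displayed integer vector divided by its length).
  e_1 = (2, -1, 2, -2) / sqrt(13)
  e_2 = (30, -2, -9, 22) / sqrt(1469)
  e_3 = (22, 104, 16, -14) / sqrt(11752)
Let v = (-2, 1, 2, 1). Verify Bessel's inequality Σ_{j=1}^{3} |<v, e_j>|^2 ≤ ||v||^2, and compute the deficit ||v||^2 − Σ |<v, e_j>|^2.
Σ |<v, e_j>|^2 = 7/2; ||v||^2 = 10; deficit = 13/2

Write each e_j = u_j / sqrt(<u_j, u_j>) where u_j is the displayed integer vector. Then <v, e_j> = <v, u_j> / sqrt(<u_j, u_j>), so |<v, e_j>|^2 = <v, u_j>^2 / <u_j, u_j>.
Coefficients: <v, e_1> = -3/sqrt(13), <v, e_2> = -58/sqrt(1469), <v, e_3> = 78/sqrt(11752).
Square and sum: Σ |<v, e_j>|^2 = 7/2.
Compute ||v||^2 = v·v = 10.
Deficit = 10 − 7/2 = 13/2 ≥ 0, confirming Bessel's inequality. (The deficit equals ||v − Σ <v,e_j> e_j||^2, the squared distance from v to span{e_j}.)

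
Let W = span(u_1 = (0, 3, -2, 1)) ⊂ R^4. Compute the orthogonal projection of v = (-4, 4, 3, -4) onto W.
proj_W(v) = (0, 3/7, -2/7, 1/7)

Set up U = [u_1 | ... | u_1] ∈ R^(4×1). The projector onto W = col(U) is P = U (U^T U)^(-1) U^T.
Compute U^T U =
  [14],
and U^T v = (2).
Solve U^T U · c = U^T v for the coefficients: c = (1/7). The projection is proj_W(v) = U c.
Check: (v - proj_W(v)) · u_1 = 0  (should be 0).
Result: proj_W(v) = (0, 3/7, -2/7, 1/7).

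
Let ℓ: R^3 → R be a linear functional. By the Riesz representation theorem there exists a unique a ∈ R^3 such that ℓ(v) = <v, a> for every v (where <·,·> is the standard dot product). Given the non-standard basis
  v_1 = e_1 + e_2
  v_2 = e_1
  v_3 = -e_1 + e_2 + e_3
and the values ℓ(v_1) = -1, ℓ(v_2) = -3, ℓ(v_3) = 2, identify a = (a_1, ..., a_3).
a = (-3, 2, -3)

Write a = (a_1, ..., a_3) in the standard basis. For each basis vector v_i, ℓ(v_i) = <v_i, a> is a linear equation in the a_j's. Collect the n equations into a matrix system V a = ℓ, where row i of V is v_i (expressed in the standard basis). Since V is invertible (lower-triangular with 1s on the diagonal, up to permutation), solve by back-substitution:
  V =
[[1, 1, 0],
 [1, 0, 0],
 [-1, 1, 1]]
  V a = (-1, -3, 2)
Solving gives a = (-3, 2, -3).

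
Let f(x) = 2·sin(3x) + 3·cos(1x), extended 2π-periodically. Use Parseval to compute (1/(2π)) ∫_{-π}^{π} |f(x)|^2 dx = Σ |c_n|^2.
Σ |c_n|^2 = 13/2

Expand |f|^2 and use orthogonality of {sin(nx), cos(mx)} on [-π, π]:
  ∫_{-π}^{π} sin(nx)^2 dx = π, ∫ cos(mx)^2 dx = π, and cross terms integrate to 0.
So ∫_{-π}^{π} f(x)^2 dx = 2^2 · π + 3^2 · π = (4 + 9)π.
Divide by 2π: (4 + 9)/2 = 13/2.
By Parseval, this equals Σ |c_n|^2.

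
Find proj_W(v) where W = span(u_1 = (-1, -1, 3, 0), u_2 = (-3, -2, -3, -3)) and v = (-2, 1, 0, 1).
proj_W(v) = (-16/65, -1/5, 12/65, -9/65)

Set up U = [u_1 | ... | u_2] ∈ R^(4×2). The projector onto W = col(U) is P = U (U^T U)^(-1) U^T.
Compute U^T U =
  [11, -4]
  [-4, 31],
and U^T v = (1, 1).
Solve U^T U · c = U^T v for the coefficients: c = (7/65, 3/65). The projection is proj_W(v) = U c.
Check: (v - proj_W(v)) · u_1 = 0  (should be 0).
Check: (v - proj_W(v)) · u_2 = 0  (should be 0).
Result: proj_W(v) = (-16/65, -1/5, 12/65, -9/65).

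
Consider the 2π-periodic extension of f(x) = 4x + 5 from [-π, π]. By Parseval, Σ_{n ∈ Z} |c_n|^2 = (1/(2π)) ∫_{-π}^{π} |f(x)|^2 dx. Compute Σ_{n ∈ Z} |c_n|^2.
Σ |c_n|^2 = 16π^2/3 + 25

Expand and integrate term by term over [-π, π]:
  ∫ (4x)^2 dx = 16·(2π^3/3); ∫ 2·4·(5)·x dx = 0 (odd integrand); ∫ 5^2 dx = 25·2π.
So (1/(2π)) ∫_{-π}^{π} (4x + 5)^2 dx = 16π^2/3 + 25 = 16π^2/3 + 25.
Parseval ⇒ Σ |c_n|^2 = 16π^2/3 + 25.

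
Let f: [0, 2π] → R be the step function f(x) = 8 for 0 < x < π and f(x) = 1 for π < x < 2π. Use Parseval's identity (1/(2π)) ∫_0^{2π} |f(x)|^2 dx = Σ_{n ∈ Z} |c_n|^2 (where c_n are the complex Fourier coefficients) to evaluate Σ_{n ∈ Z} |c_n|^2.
Σ |c_n|^2 = 65/2

Parseval equates the L^2 energy of f (normalised by 1/(2π)) with the ℓ^2 sum of its Fourier coefficients: (1/(2π)) ∫_0^{2π} |f|^2 = Σ |c_n|^2.
Compute the left side: (1/(2π)) [∫_0^π 8^2 dx + ∫_π^{2π} 1^2 dx] = (1/(2π)) · (64π + 1π) = (64 + 1)/2 = 65/2.
So Σ_{n ∈ Z} |c_n|^2 = 65/2.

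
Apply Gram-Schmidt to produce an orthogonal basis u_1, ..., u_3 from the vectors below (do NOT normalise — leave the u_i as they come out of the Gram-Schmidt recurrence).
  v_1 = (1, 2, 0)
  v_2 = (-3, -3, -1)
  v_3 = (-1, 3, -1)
Orthogonal basis:
  u_1 = (1, 2, 0)
  u_2 = (-6/5, 3/5, -1)
  u_3 = (-2/7, 1/7, 3/7)

Apply the Gram-Schmidt recurrence
  u_1 = v_1
  u_i = v_i − Σ_{j<i} ((v_i · u_j) / (u_j · u_j)) · u_j.

Step by step this gives:
  u_1 = (1, 2, 0)
  u_2 = (-6/5, 3/5, -1)
  u_3 = (-2/7, 1/7, 3/7)

Orthogonality check:
  u_2 · u_1 = 0 (should be 0)
  u_3 · u_1 = 0 (should be 0)
  u_3 · u_2 = 0 (should be 0)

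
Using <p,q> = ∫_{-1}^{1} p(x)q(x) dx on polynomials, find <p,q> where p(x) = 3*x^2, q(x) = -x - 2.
<p,q> = -4

Expand the product: p(x)·q(x) = -3*x^3 - 6*x^2.
∫_{-1}^{1} of each monomial x^k gives [2/(k+1) if k even, 0 if k odd]. Integrating term-by-term (or equivalently evaluating the antiderivative F(x) = -3*x^4/4 - 2*x^3 at the endpoints):
  F(1) − F(−1) = -11/4 − (5/4) = -4.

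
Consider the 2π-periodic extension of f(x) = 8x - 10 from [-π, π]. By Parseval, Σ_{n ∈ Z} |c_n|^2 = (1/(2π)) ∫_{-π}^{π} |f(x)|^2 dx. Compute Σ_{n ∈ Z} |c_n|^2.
Σ |c_n|^2 = 64π^2/3 + 100

Expand and integrate term by term over [-π, π]:
  ∫ (8x)^2 dx = 64·(2π^3/3); ∫ 2·8·(-10)·x dx = 0 (odd integrand); ∫ (-10)^2 dx = 100·2π.
So (1/(2π)) ∫_{-π}^{π} (8x - 10)^2 dx = 64π^2/3 + 100 = 64π^2/3 + 100.
Parseval ⇒ Σ |c_n|^2 = 64π^2/3 + 100.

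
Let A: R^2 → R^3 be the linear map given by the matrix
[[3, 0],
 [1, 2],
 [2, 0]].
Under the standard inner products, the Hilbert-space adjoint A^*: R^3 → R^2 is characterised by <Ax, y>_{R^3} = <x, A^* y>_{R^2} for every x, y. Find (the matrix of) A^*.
A^* = A^T =
[[3, 1, 2],
 [0, 2, 0]]

For real matrices with standard dot products, the defining identity <Ax, y> = <x, A^* y> gives (Ax)^T y = x^T (A^*) y, i.e. x^T A^T y = x^T (A^*) y. Since this holds for all x, y, we must have A^* = A^T. Therefore
A^* =
[[3, 1, 2],
 [0, 2, 0]].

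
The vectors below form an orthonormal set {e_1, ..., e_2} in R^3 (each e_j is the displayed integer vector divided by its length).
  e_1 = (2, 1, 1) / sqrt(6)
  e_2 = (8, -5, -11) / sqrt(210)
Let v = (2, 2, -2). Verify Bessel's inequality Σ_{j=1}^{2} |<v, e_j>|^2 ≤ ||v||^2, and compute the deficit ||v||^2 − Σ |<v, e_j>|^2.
Σ |<v, e_j>|^2 = 32/5; ||v||^2 = 12; deficit = 28/5

Write each e_j = u_j / sqrt(<u_j, u_j>) where u_j is the displayed integer vector. Then <v, e_j> = <v, u_j> / sqrt(<u_j, u_j>), so |<v, e_j>|^2 = <v, u_j>^2 / <u_j, u_j>.
Coefficients: <v, e_1> = 4/sqrt(6), <v, e_2> = 28/sqrt(210).
Square and sum: Σ |<v, e_j>|^2 = 32/5.
Compute ||v||^2 = v·v = 12.
Deficit = 12 − 32/5 = 28/5 ≥ 0, confirming Bessel's inequality. (The deficit equals ||v − Σ <v,e_j> e_j||^2, the squared distance from v to span{e_j}.)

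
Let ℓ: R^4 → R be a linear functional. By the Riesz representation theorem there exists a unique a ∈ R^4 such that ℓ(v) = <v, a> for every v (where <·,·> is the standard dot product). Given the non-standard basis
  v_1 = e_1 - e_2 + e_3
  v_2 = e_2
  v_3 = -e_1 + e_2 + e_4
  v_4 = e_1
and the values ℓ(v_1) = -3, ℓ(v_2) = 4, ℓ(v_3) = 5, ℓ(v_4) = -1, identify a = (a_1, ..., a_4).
a = (-1, 4, 2, 0)

Write a = (a_1, ..., a_4) in the standard basis. For each basis vector v_i, ℓ(v_i) = <v_i, a> is a linear equation in the a_j's. Collect the n equations into a matrix system V a = ℓ, where row i of V is v_i (expressed in the standard basis). Since V is invertible (lower-triangular with 1s on the diagonal, up to permutation), solve by back-substitution:
  V =
[[1, -1, 1, 0],
 [0, 1, 0, 0],
 [-1, 1, 0, 1],
 [1, 0, 0, 0]]
  V a = (-3, 4, 5, -1)
Solving gives a = (-1, 4, 2, 0).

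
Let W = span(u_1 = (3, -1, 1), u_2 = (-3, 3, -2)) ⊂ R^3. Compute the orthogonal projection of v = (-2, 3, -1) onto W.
proj_W(v) = (-87/46, 123/46, -38/23)

Set up U = [u_1 | ... | u_2] ∈ R^(3×2). The projector onto W = col(U) is P = U (U^T U)^(-1) U^T.
Compute U^T U =
  [11, -14]
  [-14, 22],
and U^T v = (-10, 17).
Solve U^T U · c = U^T v for the coefficients: c = (9/23, 47/46). The projection is proj_W(v) = U c.
Check: (v - proj_W(v)) · u_1 = 0  (should be 0).
Check: (v - proj_W(v)) · u_2 = 0  (should be 0).
Result: proj_W(v) = (-87/46, 123/46, -38/23).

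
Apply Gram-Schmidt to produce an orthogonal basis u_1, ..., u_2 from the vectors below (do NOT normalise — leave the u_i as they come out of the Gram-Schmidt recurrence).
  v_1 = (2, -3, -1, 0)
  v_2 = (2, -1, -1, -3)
Orthogonal basis:
  u_1 = (2, -3, -1, 0)
  u_2 = (6/7, 5/7, -3/7, -3)

Apply the Gram-Schmidt recurrence
  u_1 = v_1
  u_i = v_i − Σ_{j<i} ((v_i · u_j) / (u_j · u_j)) · u_j.

Step by step this gives:
  u_1 = (2, -3, -1, 0)
  u_2 = (6/7, 5/7, -3/7, -3)

Orthogonality check:
  u_2 · u_1 = 0 (should be 0)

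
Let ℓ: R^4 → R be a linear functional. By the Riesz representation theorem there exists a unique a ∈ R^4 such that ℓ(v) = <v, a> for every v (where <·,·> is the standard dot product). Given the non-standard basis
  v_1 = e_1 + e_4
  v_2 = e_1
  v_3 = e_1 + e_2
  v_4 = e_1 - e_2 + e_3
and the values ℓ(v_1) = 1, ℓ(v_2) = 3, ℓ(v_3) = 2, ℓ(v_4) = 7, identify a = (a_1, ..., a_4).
a = (3, -1, 3, -2)

Write a = (a_1, ..., a_4) in the standard basis. For each basis vector v_i, ℓ(v_i) = <v_i, a> is a linear equation in the a_j's. Collect the n equations into a matrix system V a = ℓ, where row i of V is v_i (expressed in the standard basis). Since V is invertible (lower-triangular with 1s on the diagonal, up to permutation), solve by back-substitution:
  V =
[[1, 0, 0, 1],
 [1, 0, 0, 0],
 [1, 1, 0, 0],
 [1, -1, 1, 0]]
  V a = (1, 3, 2, 7)
Solving gives a = (3, -1, 3, -2).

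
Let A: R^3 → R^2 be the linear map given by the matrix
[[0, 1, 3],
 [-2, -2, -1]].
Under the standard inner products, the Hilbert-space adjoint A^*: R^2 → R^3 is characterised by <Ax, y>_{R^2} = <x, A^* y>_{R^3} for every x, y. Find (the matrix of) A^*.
A^* = A^T =
[[0, -2],
 [1, -2],
 [3, -1]]

For real matrices with standard dot products, the defining identity <Ax, y> = <x, A^* y> gives (Ax)^T y = x^T (A^*) y, i.e. x^T A^T y = x^T (A^*) y. Since this holds for all x, y, we must have A^* = A^T. Therefore
A^* =
[[0, -2],
 [1, -2],
 [3, -1]].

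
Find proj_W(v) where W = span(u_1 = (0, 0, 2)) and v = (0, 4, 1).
proj_W(v) = (0, 0, 1)

Set up U = [u_1 | ... | u_1] ∈ R^(3×1). The projector onto W = col(U) is P = U (U^T U)^(-1) U^T.
Compute U^T U =
  [4],
and U^T v = (2).
Solve U^T U · c = U^T v for the coefficients: c = (1/2). The projection is proj_W(v) = U c.
Check: (v - proj_W(v)) · u_1 = 0  (should be 0).
Result: proj_W(v) = (0, 0, 1).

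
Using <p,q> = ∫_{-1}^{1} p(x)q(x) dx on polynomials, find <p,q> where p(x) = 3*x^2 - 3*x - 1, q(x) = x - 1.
<p,q> = -2

Expand the product: p(x)·q(x) = 3*x^3 - 6*x^2 + 2*x + 1.
∫_{-1}^{1} of each monomial x^k gives [2/(k+1) if k even, 0 if k odd]. Integrating term-by-term (or equivalently evaluating the antiderivative F(x) = 3*x^4/4 - 2*x^3 + x^2 + x at the endpoints):
  F(1) − F(−1) = 3/4 − (11/4) = -2.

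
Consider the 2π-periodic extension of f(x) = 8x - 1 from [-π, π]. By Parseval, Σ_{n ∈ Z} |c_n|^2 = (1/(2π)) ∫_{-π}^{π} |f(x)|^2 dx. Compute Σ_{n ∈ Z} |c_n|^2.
Σ |c_n|^2 = 64π^2/3 + 1

Expand and integrate term by term over [-π, π]:
  ∫ (8x)^2 dx = 64·(2π^3/3); ∫ 2·8·(-1)·x dx = 0 (odd integrand); ∫ (-1)^2 dx = 1·2π.
So (1/(2π)) ∫_{-π}^{π} (8x - 1)^2 dx = 64π^2/3 + 1 = 64π^2/3 + 1.
Parseval ⇒ Σ |c_n|^2 = 64π^2/3 + 1.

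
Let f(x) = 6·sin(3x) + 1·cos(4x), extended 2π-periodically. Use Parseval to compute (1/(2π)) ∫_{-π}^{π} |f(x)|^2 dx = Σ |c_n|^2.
Σ |c_n|^2 = 37/2

Expand |f|^2 and use orthogonality of {sin(nx), cos(mx)} on [-π, π]:
  ∫_{-π}^{π} sin(nx)^2 dx = π, ∫ cos(mx)^2 dx = π, and cross terms integrate to 0.
So ∫_{-π}^{π} f(x)^2 dx = 6^2 · π + 1^2 · π = (36 + 1)π.
Divide by 2π: (36 + 1)/2 = 37/2.
By Parseval, this equals Σ |c_n|^2.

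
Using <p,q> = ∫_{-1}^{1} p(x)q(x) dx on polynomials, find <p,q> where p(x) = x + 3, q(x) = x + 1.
<p,q> = 20/3

Expand the product: p(x)·q(x) = x^2 + 4*x + 3.
∫_{-1}^{1} of each monomial x^k gives [2/(k+1) if k even, 0 if k odd]. Integrating term-by-term (or equivalently evaluating the antiderivative F(x) = x^3/3 + 2*x^2 + 3*x at the endpoints):
  F(1) − F(−1) = 16/3 − (-4/3) = 20/3.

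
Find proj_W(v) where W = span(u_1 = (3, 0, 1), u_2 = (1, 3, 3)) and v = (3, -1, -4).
proj_W(v) = (351/154, -225/77, -283/154)

Set up U = [u_1 | ... | u_2] ∈ R^(3×2). The projector onto W = col(U) is P = U (U^T U)^(-1) U^T.
Compute U^T U =
  [10, 6]
  [6, 19],
and U^T v = (5, -12).
Solve U^T U · c = U^T v for the coefficients: c = (167/154, -75/77). The projection is proj_W(v) = U c.
Check: (v - proj_W(v)) · u_1 = 0  (should be 0).
Check: (v - proj_W(v)) · u_2 = 0  (should be 0).
Result: proj_W(v) = (351/154, -225/77, -283/154).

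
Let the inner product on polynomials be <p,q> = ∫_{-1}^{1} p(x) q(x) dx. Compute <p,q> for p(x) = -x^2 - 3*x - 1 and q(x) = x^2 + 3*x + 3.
<p,q> = -226/15

Expand the product: p(x)·q(x) = -x^4 - 6*x^3 - 13*x^2 - 12*x - 3.
∫_{-1}^{1} of each monomial x^k gives [2/(k+1) if k even, 0 if k odd]. Integrating term-by-term (or equivalently evaluating the antiderivative F(x) = -x^5/5 - 3*x^4/2 - 13*x^3/3 - 6*x^2 - 3*x at the endpoints):
  F(1) − F(−1) = -451/30 − (1/30) = -226/15.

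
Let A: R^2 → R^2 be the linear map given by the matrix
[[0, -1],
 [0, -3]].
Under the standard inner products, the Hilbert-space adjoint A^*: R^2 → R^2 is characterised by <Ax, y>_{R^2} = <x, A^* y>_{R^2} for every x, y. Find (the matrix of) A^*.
A^* = A^T =
[[0, 0],
 [-1, -3]]

For real matrices with standard dot products, the defining identity <Ax, y> = <x, A^* y> gives (Ax)^T y = x^T (A^*) y, i.e. x^T A^T y = x^T (A^*) y. Since this holds for all x, y, we must have A^* = A^T. Therefore
A^* =
[[0, 0],
 [-1, -3]].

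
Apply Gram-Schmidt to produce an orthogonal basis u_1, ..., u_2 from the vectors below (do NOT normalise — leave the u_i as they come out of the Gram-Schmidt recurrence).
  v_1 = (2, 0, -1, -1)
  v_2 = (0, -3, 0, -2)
Orthogonal basis:
  u_1 = (2, 0, -1, -1)
  u_2 = (-2/3, -3, 1/3, -5/3)

Apply the Gram-Schmidt recurrence
  u_1 = v_1
  u_i = v_i − Σ_{j<i} ((v_i · u_j) / (u_j · u_j)) · u_j.

Step by step this gives:
  u_1 = (2, 0, -1, -1)
  u_2 = (-2/3, -3, 1/3, -5/3)

Orthogonality check:
  u_2 · u_1 = 0 (should be 0)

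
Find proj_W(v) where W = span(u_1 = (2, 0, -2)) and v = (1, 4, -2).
proj_W(v) = (3/2, 0, -3/2)

Set up U = [u_1 | ... | u_1] ∈ R^(3×1). The projector onto W = col(U) is P = U (U^T U)^(-1) U^T.
Compute U^T U =
  [8],
and U^T v = (6).
Solve U^T U · c = U^T v for the coefficients: c = (3/4). The projection is proj_W(v) = U c.
Check: (v - proj_W(v)) · u_1 = 0  (should be 0).
Result: proj_W(v) = (3/2, 0, -3/2).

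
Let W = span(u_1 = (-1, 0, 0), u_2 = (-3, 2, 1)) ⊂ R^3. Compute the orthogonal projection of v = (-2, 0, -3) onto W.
proj_W(v) = (-2, -6/5, -3/5)

Set up U = [u_1 | ... | u_2] ∈ R^(3×2). The projector onto W = col(U) is P = U (U^T U)^(-1) U^T.
Compute U^T U =
  [1, 3]
  [3, 14],
and U^T v = (2, 3).
Solve U^T U · c = U^T v for the coefficients: c = (19/5, -3/5). The projection is proj_W(v) = U c.
Check: (v - proj_W(v)) · u_1 = 0  (should be 0).
Check: (v - proj_W(v)) · u_2 = 0  (should be 0).
Result: proj_W(v) = (-2, -6/5, -3/5).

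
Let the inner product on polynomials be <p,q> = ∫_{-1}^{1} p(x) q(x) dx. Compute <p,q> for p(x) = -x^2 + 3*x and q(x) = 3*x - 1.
<p,q> = 20/3

Expand the product: p(x)·q(x) = -3*x^3 + 10*x^2 - 3*x.
∫_{-1}^{1} of each monomial x^k gives [2/(k+1) if k even, 0 if k odd]. Integrating term-by-term (or equivalently evaluating the antiderivative F(x) = -3*x^4/4 + 10*x^3/3 - 3*x^2/2 at the endpoints):
  F(1) − F(−1) = 13/12 − (-67/12) = 20/3.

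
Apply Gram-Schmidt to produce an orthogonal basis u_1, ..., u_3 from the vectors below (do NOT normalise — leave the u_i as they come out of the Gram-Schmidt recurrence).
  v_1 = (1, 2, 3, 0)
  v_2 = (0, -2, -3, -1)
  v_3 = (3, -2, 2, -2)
Orthogonal basis:
  u_1 = (1, 2, 3, 0)
  u_2 = (13/14, -1/7, -3/14, -1)
  u_3 = (11/27, -64/27, 13/9, 11/27)

Apply the Gram-Schmidt recurrence
  u_1 = v_1
  u_i = v_i − Σ_{j<i} ((v_i · u_j) / (u_j · u_j)) · u_j.

Step by step this gives:
  u_1 = (1, 2, 3, 0)
  u_2 = (13/14, -1/7, -3/14, -1)
  u_3 = (11/27, -64/27, 13/9, 11/27)

Orthogonality check:
  u_2 · u_1 = 0 (should be 0)
  u_3 · u_1 = 0 (should be 0)
  u_3 · u_2 = 0 (should be 0)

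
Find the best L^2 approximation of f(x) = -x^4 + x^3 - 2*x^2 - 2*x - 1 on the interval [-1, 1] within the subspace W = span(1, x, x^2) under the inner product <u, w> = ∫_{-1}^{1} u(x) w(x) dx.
g(x) = -20*x^2/7 - 7*x/5 - 32/35

The best approximation g ∈ W is the orthogonal projection of f onto W. Writing g = a_0 + a_1 x + a_2 x^2, the coefficients solve the normal equations G · a = b where
  G_{ij} = <φ_i, φ_j> and b_i = <f, φ_i>, with φ_0 = 1, φ_1 = x, φ_2 = x^2.
G =
  [2, 0, 2/3]
  [0, 2/3, 0]
  [2/3, 0, 2/5],
b = (-56/15, -14/15, -184/105).
Solving gives a_0 = -32/35, a_1 = -7/5, a_2 = -20/7, so
  g(x) = -20*x^2/7 - 7*x/5 - 32/35.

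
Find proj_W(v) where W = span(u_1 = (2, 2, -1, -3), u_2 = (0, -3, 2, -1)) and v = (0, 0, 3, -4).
proj_W(v) = (352/227, -323/227, 274/227, -753/227)

Set up U = [u_1 | ... | u_2] ∈ R^(4×2). The projector onto W = col(U) is P = U (U^T U)^(-1) U^T.
Compute U^T U =
  [18, -5]
  [-5, 14],
and U^T v = (9, 10).
Solve U^T U · c = U^T v for the coefficients: c = (176/227, 225/227). The projection is proj_W(v) = U c.
Check: (v - proj_W(v)) · u_1 = 0  (should be 0).
Check: (v - proj_W(v)) · u_2 = 0  (should be 0).
Result: proj_W(v) = (352/227, -323/227, 274/227, -753/227).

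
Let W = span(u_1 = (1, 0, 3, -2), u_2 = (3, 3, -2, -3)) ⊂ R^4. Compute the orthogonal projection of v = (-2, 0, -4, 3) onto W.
proj_W(v) = (-713/425, -114/425, -1721/425, 1312/425)

Set up U = [u_1 | ... | u_2] ∈ R^(4×2). The projector onto W = col(U) is P = U (U^T U)^(-1) U^T.
Compute U^T U =
  [14, 3]
  [3, 31],
and U^T v = (-20, -7).
Solve U^T U · c = U^T v for the coefficients: c = (-599/425, -38/425). The projection is proj_W(v) = U c.
Check: (v - proj_W(v)) · u_1 = 0  (should be 0).
Check: (v - proj_W(v)) · u_2 = 0  (should be 0).
Result: proj_W(v) = (-713/425, -114/425, -1721/425, 1312/425).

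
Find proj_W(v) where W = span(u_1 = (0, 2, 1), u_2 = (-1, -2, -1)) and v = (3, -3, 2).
proj_W(v) = (3, -8/5, -4/5)

Set up U = [u_1 | ... | u_2] ∈ R^(3×2). The projector onto W = col(U) is P = U (U^T U)^(-1) U^T.
Compute U^T U =
  [5, -5]
  [-5, 6],
and U^T v = (-4, 1).
Solve U^T U · c = U^T v for the coefficients: c = (-19/5, -3). The projection is proj_W(v) = U c.
Check: (v - proj_W(v)) · u_1 = 0  (should be 0).
Check: (v - proj_W(v)) · u_2 = 0  (should be 0).
Result: proj_W(v) = (3, -8/5, -4/5).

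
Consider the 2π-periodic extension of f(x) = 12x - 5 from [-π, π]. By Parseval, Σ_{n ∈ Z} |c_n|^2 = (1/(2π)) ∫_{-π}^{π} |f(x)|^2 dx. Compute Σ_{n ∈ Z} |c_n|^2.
Σ |c_n|^2 = 48π^2 + 25

Expand and integrate term by term over [-π, π]:
  ∫ (12x)^2 dx = 144·(2π^3/3); ∫ 2·12·(-5)·x dx = 0 (odd integrand); ∫ (-5)^2 dx = 25·2π.
So (1/(2π)) ∫_{-π}^{π} (12x - 5)^2 dx = 144π^2/3 + 25 = 48π^2 + 25.
Parseval ⇒ Σ |c_n|^2 = 48π^2 + 25.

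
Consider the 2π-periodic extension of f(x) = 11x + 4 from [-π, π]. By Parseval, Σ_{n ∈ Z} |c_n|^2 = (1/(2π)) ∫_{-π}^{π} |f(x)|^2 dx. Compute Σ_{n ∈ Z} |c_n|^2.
Σ |c_n|^2 = 121π^2/3 + 16

Expand and integrate term by term over [-π, π]:
  ∫ (11x)^2 dx = 121·(2π^3/3); ∫ 2·11·(4)·x dx = 0 (odd integrand); ∫ 4^2 dx = 16·2π.
So (1/(2π)) ∫_{-π}^{π} (11x + 4)^2 dx = 121π^2/3 + 16 = 121π^2/3 + 16.
Parseval ⇒ Σ |c_n|^2 = 121π^2/3 + 16.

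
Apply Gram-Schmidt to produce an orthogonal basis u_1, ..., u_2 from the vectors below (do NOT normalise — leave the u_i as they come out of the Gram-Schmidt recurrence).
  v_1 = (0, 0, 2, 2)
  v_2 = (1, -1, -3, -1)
Orthogonal basis:
  u_1 = (0, 0, 2, 2)
  u_2 = (1, -1, -1, 1)

Apply the Gram-Schmidt recurrence
  u_1 = v_1
  u_i = v_i − Σ_{j<i} ((v_i · u_j) / (u_j · u_j)) · u_j.

Step by step this gives:
  u_1 = (0, 0, 2, 2)
  u_2 = (1, -1, -1, 1)

Orthogonality check:
  u_2 · u_1 = 0 (should be 0)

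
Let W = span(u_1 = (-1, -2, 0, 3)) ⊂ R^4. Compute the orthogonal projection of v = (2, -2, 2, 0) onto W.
proj_W(v) = (-1/7, -2/7, 0, 3/7)

Set up U = [u_1 | ... | u_1] ∈ R^(4×1). The projector onto W = col(U) is P = U (U^T U)^(-1) U^T.
Compute U^T U =
  [14],
and U^T v = (2).
Solve U^T U · c = U^T v for the coefficients: c = (1/7). The projection is proj_W(v) = U c.
Check: (v - proj_W(v)) · u_1 = 0  (should be 0).
Result: proj_W(v) = (-1/7, -2/7, 0, 3/7).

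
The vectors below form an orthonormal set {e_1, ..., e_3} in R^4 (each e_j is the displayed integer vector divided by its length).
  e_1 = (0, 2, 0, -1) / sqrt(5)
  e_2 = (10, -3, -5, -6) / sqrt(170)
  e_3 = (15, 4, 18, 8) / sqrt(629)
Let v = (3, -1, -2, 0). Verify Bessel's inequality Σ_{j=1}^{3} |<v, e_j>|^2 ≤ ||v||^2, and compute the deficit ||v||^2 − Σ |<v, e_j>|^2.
Σ |<v, e_j>|^2 = 867/74; ||v||^2 = 14; deficit = 169/74

Write each e_j = u_j / sqrt(<u_j, u_j>) where u_j is the displayed integer vector. Then <v, e_j> = <v, u_j> / sqrt(<u_j, u_j>), so |<v, e_j>|^2 = <v, u_j>^2 / <u_j, u_j>.
Coefficients: <v, e_1> = -2/sqrt(5), <v, e_2> = 43/sqrt(170), <v, e_3> = 5/sqrt(629).
Square and sum: Σ |<v, e_j>|^2 = 867/74.
Compute ||v||^2 = v·v = 14.
Deficit = 14 − 867/74 = 169/74 ≥ 0, confirming Bessel's inequality. (The deficit equals ||v − Σ <v,e_j> e_j||^2, the squared distance from v to span{e_j}.)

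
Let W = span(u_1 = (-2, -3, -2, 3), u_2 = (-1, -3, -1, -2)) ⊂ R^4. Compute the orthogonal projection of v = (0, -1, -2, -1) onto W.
proj_W(v) = (-16/31, -45/31, -16/31, -25/31)

Set up U = [u_1 | ... | u_2] ∈ R^(4×2). The projector onto W = col(U) is P = U (U^T U)^(-1) U^T.
Compute U^T U =
  [26, 7]
  [7, 15],
and U^T v = (4, 7).
Solve U^T U · c = U^T v for the coefficients: c = (1/31, 14/31). The projection is proj_W(v) = U c.
Check: (v - proj_W(v)) · u_1 = 0  (should be 0).
Check: (v - proj_W(v)) · u_2 = 0  (should be 0).
Result: proj_W(v) = (-16/31, -45/31, -16/31, -25/31).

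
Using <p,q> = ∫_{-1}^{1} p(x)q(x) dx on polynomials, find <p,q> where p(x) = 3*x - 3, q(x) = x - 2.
<p,q> = 14

Expand the product: p(x)·q(x) = 3*x^2 - 9*x + 6.
∫_{-1}^{1} of each monomial x^k gives [2/(k+1) if k even, 0 if k odd]. Integrating term-by-term (or equivalently evaluating the antiderivative F(x) = x^3 - 9*x^2/2 + 6*x at the endpoints):
  F(1) − F(−1) = 5/2 − (-23/2) = 14.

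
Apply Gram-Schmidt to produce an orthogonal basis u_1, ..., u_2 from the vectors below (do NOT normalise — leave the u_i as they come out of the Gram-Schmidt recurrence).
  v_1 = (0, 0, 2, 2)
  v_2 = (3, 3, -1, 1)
Orthogonal basis:
  u_1 = (0, 0, 2, 2)
  u_2 = (3, 3, -1, 1)

Apply the Gram-Schmidt recurrence
  u_1 = v_1
  u_i = v_i − Σ_{j<i} ((v_i · u_j) / (u_j · u_j)) · u_j.

Step by step this gives:
  u_1 = (0, 0, 2, 2)
  u_2 = (3, 3, -1, 1)

Orthogonality check:
  u_2 · u_1 = 0 (should be 0)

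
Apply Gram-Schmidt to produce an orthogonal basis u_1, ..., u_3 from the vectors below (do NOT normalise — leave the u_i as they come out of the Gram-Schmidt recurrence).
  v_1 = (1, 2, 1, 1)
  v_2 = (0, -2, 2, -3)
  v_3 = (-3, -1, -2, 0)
Orthogonal basis:
  u_1 = (1, 2, 1, 1)
  u_2 = (5/7, -4/7, 19/7, -16/7)
  u_3 = (-153/94, 33/47, 39/94, -9/47)

Apply the Gram-Schmidt recurrence
  u_1 = v_1
  u_i = v_i − Σ_{j<i} ((v_i · u_j) / (u_j · u_j)) · u_j.

Step by step this gives:
  u_1 = (1, 2, 1, 1)
  u_2 = (5/7, -4/7, 19/7, -16/7)
  u_3 = (-153/94, 33/47, 39/94, -9/47)

Orthogonality check:
  u_2 · u_1 = 0 (should be 0)
  u_3 · u_1 = 0 (should be 0)
  u_3 · u_2 = 0 (should be 0)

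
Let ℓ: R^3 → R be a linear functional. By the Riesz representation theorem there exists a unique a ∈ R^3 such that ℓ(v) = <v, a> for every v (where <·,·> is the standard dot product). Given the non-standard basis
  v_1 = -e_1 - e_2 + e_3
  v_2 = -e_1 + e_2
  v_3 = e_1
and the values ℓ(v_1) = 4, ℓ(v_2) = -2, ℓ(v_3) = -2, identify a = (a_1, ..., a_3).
a = (-2, -4, -2)

Write a = (a_1, ..., a_3) in the standard basis. For each basis vector v_i, ℓ(v_i) = <v_i, a> is a linear equation in the a_j's. Collect the n equations into a matrix system V a = ℓ, where row i of V is v_i (expressed in the standard basis). Since V is invertible (lower-triangular with 1s on the diagonal, up to permutation), solve by back-substitution:
  V =
[[-1, -1, 1],
 [-1, 1, 0],
 [1, 0, 0]]
  V a = (4, -2, -2)
Solving gives a = (-2, -4, -2).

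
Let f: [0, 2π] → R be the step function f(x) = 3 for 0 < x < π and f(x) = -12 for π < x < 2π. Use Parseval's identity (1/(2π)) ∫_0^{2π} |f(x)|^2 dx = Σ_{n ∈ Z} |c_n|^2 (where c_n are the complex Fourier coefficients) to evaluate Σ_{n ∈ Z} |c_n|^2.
Σ |c_n|^2 = 153/2

Parseval equates the L^2 energy of f (normalised by 1/(2π)) with the ℓ^2 sum of its Fourier coefficients: (1/(2π)) ∫_0^{2π} |f|^2 = Σ |c_n|^2.
Compute the left side: (1/(2π)) [∫_0^π 3^2 dx + ∫_π^{2π} (-12)^2 dx] = (1/(2π)) · (9π + 144π) = (9 + 144)/2 = 153/2.
So Σ_{n ∈ Z} |c_n|^2 = 153/2.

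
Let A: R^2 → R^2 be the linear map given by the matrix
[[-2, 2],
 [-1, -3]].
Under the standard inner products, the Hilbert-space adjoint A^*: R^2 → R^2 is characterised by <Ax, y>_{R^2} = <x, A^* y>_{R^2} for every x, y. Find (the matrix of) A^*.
A^* = A^T =
[[-2, -1],
 [2, -3]]

For real matrices with standard dot products, the defining identity <Ax, y> = <x, A^* y> gives (Ax)^T y = x^T (A^*) y, i.e. x^T A^T y = x^T (A^*) y. Since this holds for all x, y, we must have A^* = A^T. Therefore
A^* =
[[-2, -1],
 [2, -3]].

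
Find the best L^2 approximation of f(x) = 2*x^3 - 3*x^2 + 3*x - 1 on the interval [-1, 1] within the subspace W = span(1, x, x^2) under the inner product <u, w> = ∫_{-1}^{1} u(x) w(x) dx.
g(x) = -3*x^2 + 21*x/5 - 1

The best approximation g ∈ W is the orthogonal projection of f onto W. Writing g = a_0 + a_1 x + a_2 x^2, the coefficients solve the normal equations G · a = b where
  G_{ij} = <φ_i, φ_j> and b_i = <f, φ_i>, with φ_0 = 1, φ_1 = x, φ_2 = x^2.
G =
  [2, 0, 2/3]
  [0, 2/3, 0]
  [2/3, 0, 2/5],
b = (-4, 14/5, -28/15).
Solving gives a_0 = -1, a_1 = 21/5, a_2 = -3, so
  g(x) = -3*x^2 + 21*x/5 - 1.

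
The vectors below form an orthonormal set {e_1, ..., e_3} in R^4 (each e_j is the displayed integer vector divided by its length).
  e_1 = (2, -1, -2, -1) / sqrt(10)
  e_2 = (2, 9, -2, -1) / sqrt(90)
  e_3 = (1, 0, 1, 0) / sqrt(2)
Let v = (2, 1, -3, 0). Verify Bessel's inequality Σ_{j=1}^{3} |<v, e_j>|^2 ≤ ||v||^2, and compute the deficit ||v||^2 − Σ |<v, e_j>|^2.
Σ |<v, e_j>|^2 = 227/18; ||v||^2 = 14; deficit = 25/18

Write each e_j = u_j / sqrt(<u_j, u_j>) where u_j is the displayed integer vector. Then <v, e_j> = <v, u_j> / sqrt(<u_j, u_j>), so |<v, e_j>|^2 = <v, u_j>^2 / <u_j, u_j>.
Coefficients: <v, e_1> = 9/sqrt(10), <v, e_2> = 19/sqrt(90), <v, e_3> = -1/sqrt(2).
Square and sum: Σ |<v, e_j>|^2 = 227/18.
Compute ||v||^2 = v·v = 14.
Deficit = 14 − 227/18 = 25/18 ≥ 0, confirming Bessel's inequality. (The deficit equals ||v − Σ <v,e_j> e_j||^2, the squared distance from v to span{e_j}.)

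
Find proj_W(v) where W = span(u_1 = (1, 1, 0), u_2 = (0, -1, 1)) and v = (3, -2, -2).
proj_W(v) = (2/3, 1/3, 1/3)

Set up U = [u_1 | ... | u_2] ∈ R^(3×2). The projector onto W = col(U) is P = U (U^T U)^(-1) U^T.
Compute U^T U =
  [2, -1]
  [-1, 2],
and U^T v = (1, 0).
Solve U^T U · c = U^T v for the coefficients: c = (2/3, 1/3). The projection is proj_W(v) = U c.
Check: (v - proj_W(v)) · u_1 = 0  (should be 0).
Check: (v - proj_W(v)) · u_2 = 0  (should be 0).
Result: proj_W(v) = (2/3, 1/3, 1/3).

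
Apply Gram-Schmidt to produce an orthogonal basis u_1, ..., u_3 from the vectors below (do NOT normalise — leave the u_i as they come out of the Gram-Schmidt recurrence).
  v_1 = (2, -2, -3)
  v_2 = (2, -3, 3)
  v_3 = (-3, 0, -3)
Orthogonal basis:
  u_1 = (2, -2, -3)
  u_2 = (32/17, -49/17, 54/17)
  u_3 = (-765/373, -612/373, -102/373)

Apply the Gram-Schmidt recurrence
  u_1 = v_1
  u_i = v_i − Σ_{j<i} ((v_i · u_j) / (u_j · u_j)) · u_j.

Step by step this gives:
  u_1 = (2, -2, -3)
  u_2 = (32/17, -49/17, 54/17)
  u_3 = (-765/373, -612/373, -102/373)

Orthogonality check:
  u_2 · u_1 = 0 (should be 0)
  u_3 · u_1 = 0 (should be 0)
  u_3 · u_2 = 0 (should be 0)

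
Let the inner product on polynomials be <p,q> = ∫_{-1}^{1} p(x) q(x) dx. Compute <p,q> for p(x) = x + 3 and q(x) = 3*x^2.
<p,q> = 6

Expand the product: p(x)·q(x) = 3*x^3 + 9*x^2.
∫_{-1}^{1} of each monomial x^k gives [2/(k+1) if k even, 0 if k odd]. Integrating term-by-term (or equivalently evaluating the antiderivative F(x) = 3*x^4/4 + 3*x^3 at the endpoints):
  F(1) − F(−1) = 15/4 − (-9/4) = 6.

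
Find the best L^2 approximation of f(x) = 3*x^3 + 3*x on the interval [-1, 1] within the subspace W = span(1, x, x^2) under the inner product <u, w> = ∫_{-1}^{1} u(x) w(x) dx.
g(x) = 24*x/5

The best approximation g ∈ W is the orthogonal projection of f onto W. Writing g = a_0 + a_1 x + a_2 x^2, the coefficients solve the normal equations G · a = b where
  G_{ij} = <φ_i, φ_j> and b_i = <f, φ_i>, with φ_0 = 1, φ_1 = x, φ_2 = x^2.
G =
  [2, 0, 2/3]
  [0, 2/3, 0]
  [2/3, 0, 2/5],
b = (0, 16/5, 0).
Solving gives a_0 = 0, a_1 = 24/5, a_2 = 0, so
  g(x) = 24*x/5.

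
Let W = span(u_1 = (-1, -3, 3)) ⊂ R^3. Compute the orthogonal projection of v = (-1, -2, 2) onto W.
proj_W(v) = (-13/19, -39/19, 39/19)

Set up U = [u_1 | ... | u_1] ∈ R^(3×1). The projector onto W = col(U) is P = U (U^T U)^(-1) U^T.
Compute U^T U =
  [19],
and U^T v = (13).
Solve U^T U · c = U^T v for the coefficients: c = (13/19). The projection is proj_W(v) = U c.
Check: (v - proj_W(v)) · u_1 = 0  (should be 0).
Result: proj_W(v) = (-13/19, -39/19, 39/19).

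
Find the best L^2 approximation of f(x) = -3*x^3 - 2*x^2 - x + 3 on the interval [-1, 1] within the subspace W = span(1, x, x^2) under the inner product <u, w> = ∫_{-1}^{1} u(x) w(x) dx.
g(x) = -2*x^2 - 14*x/5 + 3

The best approximation g ∈ W is the orthogonal projection of f onto W. Writing g = a_0 + a_1 x + a_2 x^2, the coefficients solve the normal equations G · a = b where
  G_{ij} = <φ_i, φ_j> and b_i = <f, φ_i>, with φ_0 = 1, φ_1 = x, φ_2 = x^2.
G =
  [2, 0, 2/3]
  [0, 2/3, 0]
  [2/3, 0, 2/5],
b = (14/3, -28/15, 6/5).
Solving gives a_0 = 3, a_1 = -14/5, a_2 = -2, so
  g(x) = -2*x^2 - 14*x/5 + 3.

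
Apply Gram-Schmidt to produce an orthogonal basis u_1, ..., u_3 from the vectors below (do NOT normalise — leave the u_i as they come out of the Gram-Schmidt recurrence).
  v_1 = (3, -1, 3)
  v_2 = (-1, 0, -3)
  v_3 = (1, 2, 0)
Orthogonal basis:
  u_1 = (3, -1, 3)
  u_2 = (17/19, -12/19, -21/19)
  u_3 = (45/46, 45/23, -15/46)

Apply the Gram-Schmidt recurrence
  u_1 = v_1
  u_i = v_i − Σ_{j<i} ((v_i · u_j) / (u_j · u_j)) · u_j.

Step by step this gives:
  u_1 = (3, -1, 3)
  u_2 = (17/19, -12/19, -21/19)
  u_3 = (45/46, 45/23, -15/46)

Orthogonality check:
  u_2 · u_1 = 0 (should be 0)
  u_3 · u_1 = 0 (should be 0)
  u_3 · u_2 = 0 (should be 0)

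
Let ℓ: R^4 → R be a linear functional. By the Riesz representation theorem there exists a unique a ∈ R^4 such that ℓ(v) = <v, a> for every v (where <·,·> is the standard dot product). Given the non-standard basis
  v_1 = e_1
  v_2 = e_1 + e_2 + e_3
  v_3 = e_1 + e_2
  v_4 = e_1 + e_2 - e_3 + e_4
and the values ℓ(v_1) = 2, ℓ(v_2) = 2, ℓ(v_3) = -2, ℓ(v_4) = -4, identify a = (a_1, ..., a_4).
a = (2, -4, 4, 2)

Write a = (a_1, ..., a_4) in the standard basis. For each basis vector v_i, ℓ(v_i) = <v_i, a> is a linear equation in the a_j's. Collect the n equations into a matrix system V a = ℓ, where row i of V is v_i (expressed in the standard basis). Since V is invertible (lower-triangular with 1s on the diagonal, up to permutation), solve by back-substitution:
  V =
[[1, 0, 0, 0],
 [1, 1, 1, 0],
 [1, 1, 0, 0],
 [1, 1, -1, 1]]
  V a = (2, 2, -2, -4)
Solving gives a = (2, -4, 4, 2).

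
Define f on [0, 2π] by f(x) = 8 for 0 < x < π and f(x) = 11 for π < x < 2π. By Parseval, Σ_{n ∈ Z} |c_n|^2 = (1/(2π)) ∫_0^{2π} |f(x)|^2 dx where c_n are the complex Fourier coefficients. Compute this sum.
Σ |c_n|^2 = 185/2

Parseval equates the L^2 energy of f (normalised by 1/(2π)) with the ℓ^2 sum of its Fourier coefficients: (1/(2π)) ∫_0^{2π} |f|^2 = Σ |c_n|^2.
Compute the left side: (1/(2π)) [∫_0^π 8^2 dx + ∫_π^{2π} 11^2 dx] = (1/(2π)) · (64π + 121π) = (64 + 121)/2 = 185/2.
So Σ_{n ∈ Z} |c_n|^2 = 185/2.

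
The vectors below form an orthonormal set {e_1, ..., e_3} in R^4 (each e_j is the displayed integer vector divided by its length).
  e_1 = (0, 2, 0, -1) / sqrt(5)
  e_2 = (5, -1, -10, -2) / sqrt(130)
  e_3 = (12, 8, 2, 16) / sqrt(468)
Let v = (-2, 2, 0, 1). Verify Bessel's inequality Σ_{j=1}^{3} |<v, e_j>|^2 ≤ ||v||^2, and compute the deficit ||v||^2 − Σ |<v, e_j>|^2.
Σ |<v, e_j>|^2 = 31/9; ||v||^2 = 9; deficit = 50/9

Write each e_j = u_j / sqrt(<u_j, u_j>) where u_j is the displayed integer vector. Then <v, e_j> = <v, u_j> / sqrt(<u_j, u_j>), so |<v, e_j>|^2 = <v, u_j>^2 / <u_j, u_j>.
Coefficients: <v, e_1> = 3/sqrt(5), <v, e_2> = -14/sqrt(130), <v, e_3> = 8/sqrt(468).
Square and sum: Σ |<v, e_j>|^2 = 31/9.
Compute ||v||^2 = v·v = 9.
Deficit = 9 − 31/9 = 50/9 ≥ 0, confirming Bessel's inequality. (The deficit equals ||v − Σ <v,e_j> e_j||^2, the squared distance from v to span{e_j}.)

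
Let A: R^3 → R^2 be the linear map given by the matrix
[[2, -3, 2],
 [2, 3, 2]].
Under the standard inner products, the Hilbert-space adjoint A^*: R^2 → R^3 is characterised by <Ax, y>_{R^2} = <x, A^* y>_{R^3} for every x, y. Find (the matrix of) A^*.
A^* = A^T =
[[2, 2],
 [-3, 3],
 [2, 2]]

For real matrices with standard dot products, the defining identity <Ax, y> = <x, A^* y> gives (Ax)^T y = x^T (A^*) y, i.e. x^T A^T y = x^T (A^*) y. Since this holds for all x, y, we must have A^* = A^T. Therefore
A^* =
[[2, 2],
 [-3, 3],
 [2, 2]].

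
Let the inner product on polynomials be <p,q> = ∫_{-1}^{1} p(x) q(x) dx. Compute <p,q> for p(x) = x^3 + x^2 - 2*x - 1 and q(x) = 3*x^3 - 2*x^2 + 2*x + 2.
<p,q> = -194/35

Expand the product: p(x)·q(x) = 3*x^6 + x^5 - 6*x^4 + 5*x^3 - 6*x - 2.
∫_{-1}^{1} of each monomial x^k gives [2/(k+1) if k even, 0 if k odd]. Integrating term-by-term (or equivalently evaluating the antiderivative F(x) = 3*x^7/7 + x^6/6 - 6*x^5/5 + 5*x^4/4 - 3*x^2 - 2*x at the endpoints):
  F(1) − F(−1) = -1829/420 − (499/420) = -194/35.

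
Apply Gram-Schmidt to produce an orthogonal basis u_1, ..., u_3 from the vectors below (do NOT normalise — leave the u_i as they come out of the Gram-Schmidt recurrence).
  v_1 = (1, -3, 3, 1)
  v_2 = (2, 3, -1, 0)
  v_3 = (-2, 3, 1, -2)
Orthogonal basis:
  u_1 = (1, -3, 3, 1)
  u_2 = (5/2, 3/2, 1/2, 1/2)
  u_3 = (-11/9, 5/3, 23/9, -13/9)

Apply the Gram-Schmidt recurrence
  u_1 = v_1
  u_i = v_i − Σ_{j<i} ((v_i · u_j) / (u_j · u_j)) · u_j.

Step by step this gives:
  u_1 = (1, -3, 3, 1)
  u_2 = (5/2, 3/2, 1/2, 1/2)
  u_3 = (-11/9, 5/3, 23/9, -13/9)

Orthogonality check:
  u_2 · u_1 = 0 (should be 0)
  u_3 · u_1 = 0 (should be 0)
  u_3 · u_2 = 0 (should be 0)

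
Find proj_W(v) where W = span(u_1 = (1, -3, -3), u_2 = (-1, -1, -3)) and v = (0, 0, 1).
proj_W(v) = (3/11, 3/11, 9/11)

Set up U = [u_1 | ... | u_2] ∈ R^(3×2). The projector onto W = col(U) is P = U (U^T U)^(-1) U^T.
Compute U^T U =
  [19, 11]
  [11, 11],
and U^T v = (-3, -3).
Solve U^T U · c = U^T v for the coefficients: c = (0, -3/11). The projection is proj_W(v) = U c.
Check: (v - proj_W(v)) · u_1 = 0  (should be 0).
Check: (v - proj_W(v)) · u_2 = 0  (should be 0).
Result: proj_W(v) = (3/11, 3/11, 9/11).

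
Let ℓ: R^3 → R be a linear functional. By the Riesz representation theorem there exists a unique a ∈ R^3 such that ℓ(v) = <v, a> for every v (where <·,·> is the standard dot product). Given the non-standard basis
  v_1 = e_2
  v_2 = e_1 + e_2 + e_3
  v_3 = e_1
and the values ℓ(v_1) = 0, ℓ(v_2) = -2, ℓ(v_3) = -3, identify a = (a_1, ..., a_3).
a = (-3, 0, 1)

Write a = (a_1, ..., a_3) in the standard basis. For each basis vector v_i, ℓ(v_i) = <v_i, a> is a linear equation in the a_j's. Collect the n equations into a matrix system V a = ℓ, where row i of V is v_i (expressed in the standard basis). Since V is invertible (lower-triangular with 1s on the diagonal, up to permutation), solve by back-substitution:
  V =
[[0, 1, 0],
 [1, 1, 1],
 [1, 0, 0]]
  V a = (0, -2, -3)
Solving gives a = (-3, 0, 1).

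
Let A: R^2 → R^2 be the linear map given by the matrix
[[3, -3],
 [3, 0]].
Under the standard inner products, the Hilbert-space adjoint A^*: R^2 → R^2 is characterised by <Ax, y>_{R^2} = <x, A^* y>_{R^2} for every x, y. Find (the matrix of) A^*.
A^* = A^T =
[[3, 3],
 [-3, 0]]

For real matrices with standard dot products, the defining identity <Ax, y> = <x, A^* y> gives (Ax)^T y = x^T (A^*) y, i.e. x^T A^T y = x^T (A^*) y. Since this holds for all x, y, we must have A^* = A^T. Therefore
A^* =
[[3, 3],
 [-3, 0]].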